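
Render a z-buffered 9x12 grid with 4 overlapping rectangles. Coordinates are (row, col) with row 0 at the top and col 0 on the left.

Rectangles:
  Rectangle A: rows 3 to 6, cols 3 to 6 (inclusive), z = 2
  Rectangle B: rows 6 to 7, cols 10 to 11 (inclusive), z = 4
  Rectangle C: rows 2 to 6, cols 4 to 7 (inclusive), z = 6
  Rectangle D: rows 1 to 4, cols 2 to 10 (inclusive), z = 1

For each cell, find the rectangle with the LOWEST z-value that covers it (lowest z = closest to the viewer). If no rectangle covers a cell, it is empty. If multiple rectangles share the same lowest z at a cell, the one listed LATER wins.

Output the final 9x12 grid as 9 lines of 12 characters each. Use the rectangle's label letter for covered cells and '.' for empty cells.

............
..DDDDDDDDD.
..DDDDDDDDD.
..DDDDDDDDD.
..DDDDDDDDD.
...AAAAC....
...AAAAC..BB
..........BB
............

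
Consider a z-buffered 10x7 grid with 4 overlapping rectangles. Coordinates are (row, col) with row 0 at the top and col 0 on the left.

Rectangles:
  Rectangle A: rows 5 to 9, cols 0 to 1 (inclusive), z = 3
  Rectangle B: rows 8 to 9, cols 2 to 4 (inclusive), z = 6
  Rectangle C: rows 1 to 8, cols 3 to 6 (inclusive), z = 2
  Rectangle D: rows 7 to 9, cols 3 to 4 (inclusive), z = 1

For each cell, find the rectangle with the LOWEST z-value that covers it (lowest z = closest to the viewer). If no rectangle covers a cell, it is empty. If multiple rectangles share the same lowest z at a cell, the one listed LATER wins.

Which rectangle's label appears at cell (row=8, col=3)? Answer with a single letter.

Answer: D

Derivation:
Check cell (8,3):
  A: rows 5-9 cols 0-1 -> outside (col miss)
  B: rows 8-9 cols 2-4 z=6 -> covers; best now B (z=6)
  C: rows 1-8 cols 3-6 z=2 -> covers; best now C (z=2)
  D: rows 7-9 cols 3-4 z=1 -> covers; best now D (z=1)
Winner: D at z=1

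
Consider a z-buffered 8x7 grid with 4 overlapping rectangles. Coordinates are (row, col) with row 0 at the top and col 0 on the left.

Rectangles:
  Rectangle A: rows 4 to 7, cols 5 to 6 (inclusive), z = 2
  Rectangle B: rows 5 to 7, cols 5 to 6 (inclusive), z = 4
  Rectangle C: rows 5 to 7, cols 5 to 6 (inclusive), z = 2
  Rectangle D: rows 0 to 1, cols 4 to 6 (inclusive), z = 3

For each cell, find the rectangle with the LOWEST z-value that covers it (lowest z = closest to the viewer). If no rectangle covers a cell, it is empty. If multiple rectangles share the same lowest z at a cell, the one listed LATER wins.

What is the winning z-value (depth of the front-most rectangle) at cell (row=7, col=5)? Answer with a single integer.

Answer: 2

Derivation:
Check cell (7,5):
  A: rows 4-7 cols 5-6 z=2 -> covers; best now A (z=2)
  B: rows 5-7 cols 5-6 z=4 -> covers; best now A (z=2)
  C: rows 5-7 cols 5-6 z=2 -> covers; best now C (z=2)
  D: rows 0-1 cols 4-6 -> outside (row miss)
Winner: C at z=2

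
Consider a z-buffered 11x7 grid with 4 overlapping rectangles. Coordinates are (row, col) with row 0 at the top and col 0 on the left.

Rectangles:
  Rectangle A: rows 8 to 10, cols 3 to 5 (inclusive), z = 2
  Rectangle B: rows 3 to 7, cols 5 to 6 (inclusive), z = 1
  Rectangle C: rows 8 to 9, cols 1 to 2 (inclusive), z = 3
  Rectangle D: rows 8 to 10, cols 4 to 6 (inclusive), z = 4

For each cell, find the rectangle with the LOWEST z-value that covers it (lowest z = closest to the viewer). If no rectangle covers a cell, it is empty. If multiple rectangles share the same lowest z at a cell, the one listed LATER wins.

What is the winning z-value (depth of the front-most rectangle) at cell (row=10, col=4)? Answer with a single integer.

Check cell (10,4):
  A: rows 8-10 cols 3-5 z=2 -> covers; best now A (z=2)
  B: rows 3-7 cols 5-6 -> outside (row miss)
  C: rows 8-9 cols 1-2 -> outside (row miss)
  D: rows 8-10 cols 4-6 z=4 -> covers; best now A (z=2)
Winner: A at z=2

Answer: 2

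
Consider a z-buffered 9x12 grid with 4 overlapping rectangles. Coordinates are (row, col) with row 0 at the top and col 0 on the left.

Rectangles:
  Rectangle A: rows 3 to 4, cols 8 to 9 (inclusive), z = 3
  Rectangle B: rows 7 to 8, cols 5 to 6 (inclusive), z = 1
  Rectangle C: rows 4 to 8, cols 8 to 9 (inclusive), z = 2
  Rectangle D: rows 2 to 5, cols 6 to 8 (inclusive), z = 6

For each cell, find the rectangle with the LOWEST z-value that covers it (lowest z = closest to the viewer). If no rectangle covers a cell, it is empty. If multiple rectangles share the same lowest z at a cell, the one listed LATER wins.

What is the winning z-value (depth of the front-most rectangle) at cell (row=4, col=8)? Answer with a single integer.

Answer: 2

Derivation:
Check cell (4,8):
  A: rows 3-4 cols 8-9 z=3 -> covers; best now A (z=3)
  B: rows 7-8 cols 5-6 -> outside (row miss)
  C: rows 4-8 cols 8-9 z=2 -> covers; best now C (z=2)
  D: rows 2-5 cols 6-8 z=6 -> covers; best now C (z=2)
Winner: C at z=2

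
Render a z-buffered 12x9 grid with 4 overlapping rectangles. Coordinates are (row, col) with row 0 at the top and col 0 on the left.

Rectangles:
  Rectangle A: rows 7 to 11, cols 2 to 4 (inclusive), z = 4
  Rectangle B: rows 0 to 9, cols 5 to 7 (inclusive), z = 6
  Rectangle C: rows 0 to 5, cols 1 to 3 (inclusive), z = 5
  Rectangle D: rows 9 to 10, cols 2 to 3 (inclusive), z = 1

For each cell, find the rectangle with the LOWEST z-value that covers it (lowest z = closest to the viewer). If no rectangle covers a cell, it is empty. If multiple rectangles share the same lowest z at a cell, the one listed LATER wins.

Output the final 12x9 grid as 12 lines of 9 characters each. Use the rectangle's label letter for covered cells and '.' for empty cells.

.CCC.BBB.
.CCC.BBB.
.CCC.BBB.
.CCC.BBB.
.CCC.BBB.
.CCC.BBB.
.....BBB.
..AAABBB.
..AAABBB.
..DDABBB.
..DDA....
..AAA....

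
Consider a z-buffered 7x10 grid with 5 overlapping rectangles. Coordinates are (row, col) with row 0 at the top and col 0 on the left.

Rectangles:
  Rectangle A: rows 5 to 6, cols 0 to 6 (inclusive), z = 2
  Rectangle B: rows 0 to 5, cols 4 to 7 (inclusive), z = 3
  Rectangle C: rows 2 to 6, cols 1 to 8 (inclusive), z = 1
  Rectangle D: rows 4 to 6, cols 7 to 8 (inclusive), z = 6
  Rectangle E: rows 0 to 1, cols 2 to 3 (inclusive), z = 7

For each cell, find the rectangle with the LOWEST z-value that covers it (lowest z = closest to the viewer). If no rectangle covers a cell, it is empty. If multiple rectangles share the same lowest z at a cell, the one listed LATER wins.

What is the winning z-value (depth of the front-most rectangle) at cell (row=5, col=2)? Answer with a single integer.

Answer: 1

Derivation:
Check cell (5,2):
  A: rows 5-6 cols 0-6 z=2 -> covers; best now A (z=2)
  B: rows 0-5 cols 4-7 -> outside (col miss)
  C: rows 2-6 cols 1-8 z=1 -> covers; best now C (z=1)
  D: rows 4-6 cols 7-8 -> outside (col miss)
  E: rows 0-1 cols 2-3 -> outside (row miss)
Winner: C at z=1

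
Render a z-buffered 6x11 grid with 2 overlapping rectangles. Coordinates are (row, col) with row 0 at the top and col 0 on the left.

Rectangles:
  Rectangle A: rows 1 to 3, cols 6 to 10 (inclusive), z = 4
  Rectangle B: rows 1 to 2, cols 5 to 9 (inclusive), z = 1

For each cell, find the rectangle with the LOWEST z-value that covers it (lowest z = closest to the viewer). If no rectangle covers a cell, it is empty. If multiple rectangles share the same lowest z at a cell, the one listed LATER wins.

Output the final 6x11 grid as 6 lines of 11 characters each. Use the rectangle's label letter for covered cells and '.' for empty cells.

...........
.....BBBBBA
.....BBBBBA
......AAAAA
...........
...........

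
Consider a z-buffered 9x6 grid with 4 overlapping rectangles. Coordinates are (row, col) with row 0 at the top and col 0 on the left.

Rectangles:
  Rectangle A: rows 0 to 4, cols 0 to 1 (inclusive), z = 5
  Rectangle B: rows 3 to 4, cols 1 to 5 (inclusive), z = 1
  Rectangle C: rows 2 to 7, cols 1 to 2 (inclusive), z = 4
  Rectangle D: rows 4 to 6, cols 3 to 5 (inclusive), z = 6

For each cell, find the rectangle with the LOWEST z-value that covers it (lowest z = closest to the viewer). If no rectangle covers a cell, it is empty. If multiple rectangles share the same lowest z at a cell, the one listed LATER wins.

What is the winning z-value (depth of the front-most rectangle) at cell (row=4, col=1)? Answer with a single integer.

Check cell (4,1):
  A: rows 0-4 cols 0-1 z=5 -> covers; best now A (z=5)
  B: rows 3-4 cols 1-5 z=1 -> covers; best now B (z=1)
  C: rows 2-7 cols 1-2 z=4 -> covers; best now B (z=1)
  D: rows 4-6 cols 3-5 -> outside (col miss)
Winner: B at z=1

Answer: 1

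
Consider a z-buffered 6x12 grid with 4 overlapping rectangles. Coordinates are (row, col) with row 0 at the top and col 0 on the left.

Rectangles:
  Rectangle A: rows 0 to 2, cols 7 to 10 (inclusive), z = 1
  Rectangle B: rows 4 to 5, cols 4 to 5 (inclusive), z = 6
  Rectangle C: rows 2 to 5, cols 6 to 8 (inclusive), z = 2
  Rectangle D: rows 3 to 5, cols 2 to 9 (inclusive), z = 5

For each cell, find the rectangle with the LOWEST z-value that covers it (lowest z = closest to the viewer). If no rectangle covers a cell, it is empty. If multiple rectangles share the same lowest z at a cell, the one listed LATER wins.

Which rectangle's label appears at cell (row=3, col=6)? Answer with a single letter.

Answer: C

Derivation:
Check cell (3,6):
  A: rows 0-2 cols 7-10 -> outside (row miss)
  B: rows 4-5 cols 4-5 -> outside (row miss)
  C: rows 2-5 cols 6-8 z=2 -> covers; best now C (z=2)
  D: rows 3-5 cols 2-9 z=5 -> covers; best now C (z=2)
Winner: C at z=2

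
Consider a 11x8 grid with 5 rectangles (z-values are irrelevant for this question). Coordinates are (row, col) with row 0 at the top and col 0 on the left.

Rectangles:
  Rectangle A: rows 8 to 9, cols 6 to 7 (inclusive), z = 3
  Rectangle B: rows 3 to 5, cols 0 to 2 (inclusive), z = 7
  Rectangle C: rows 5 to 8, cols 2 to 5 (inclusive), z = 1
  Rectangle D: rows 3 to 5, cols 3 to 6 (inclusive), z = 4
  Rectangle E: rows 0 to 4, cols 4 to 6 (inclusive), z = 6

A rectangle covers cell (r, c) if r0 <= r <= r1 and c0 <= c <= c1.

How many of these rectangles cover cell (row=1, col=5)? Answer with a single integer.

Answer: 1

Derivation:
Check cell (1,5):
  A: rows 8-9 cols 6-7 -> outside (row miss)
  B: rows 3-5 cols 0-2 -> outside (row miss)
  C: rows 5-8 cols 2-5 -> outside (row miss)
  D: rows 3-5 cols 3-6 -> outside (row miss)
  E: rows 0-4 cols 4-6 -> covers
Count covering = 1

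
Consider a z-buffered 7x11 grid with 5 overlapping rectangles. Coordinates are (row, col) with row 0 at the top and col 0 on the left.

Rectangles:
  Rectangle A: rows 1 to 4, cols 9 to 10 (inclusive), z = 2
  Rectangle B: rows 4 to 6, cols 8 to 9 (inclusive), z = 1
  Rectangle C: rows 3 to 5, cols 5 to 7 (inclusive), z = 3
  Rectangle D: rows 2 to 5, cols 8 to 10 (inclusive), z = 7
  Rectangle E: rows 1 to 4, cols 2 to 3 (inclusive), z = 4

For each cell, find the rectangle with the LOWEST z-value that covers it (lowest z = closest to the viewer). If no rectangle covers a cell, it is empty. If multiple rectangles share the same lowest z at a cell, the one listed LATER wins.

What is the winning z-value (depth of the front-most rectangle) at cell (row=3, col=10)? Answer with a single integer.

Check cell (3,10):
  A: rows 1-4 cols 9-10 z=2 -> covers; best now A (z=2)
  B: rows 4-6 cols 8-9 -> outside (row miss)
  C: rows 3-5 cols 5-7 -> outside (col miss)
  D: rows 2-5 cols 8-10 z=7 -> covers; best now A (z=2)
  E: rows 1-4 cols 2-3 -> outside (col miss)
Winner: A at z=2

Answer: 2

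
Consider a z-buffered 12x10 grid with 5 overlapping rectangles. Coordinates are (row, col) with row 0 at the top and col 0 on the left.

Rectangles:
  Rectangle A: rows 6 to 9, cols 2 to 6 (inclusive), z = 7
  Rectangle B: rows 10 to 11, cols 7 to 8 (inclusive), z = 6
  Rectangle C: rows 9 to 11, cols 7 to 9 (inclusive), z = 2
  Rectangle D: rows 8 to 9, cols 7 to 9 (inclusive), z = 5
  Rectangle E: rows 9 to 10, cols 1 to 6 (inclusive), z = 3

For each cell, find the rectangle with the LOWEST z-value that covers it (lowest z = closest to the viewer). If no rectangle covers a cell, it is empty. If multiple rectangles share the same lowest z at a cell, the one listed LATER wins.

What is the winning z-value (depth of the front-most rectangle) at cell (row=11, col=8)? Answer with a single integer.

Answer: 2

Derivation:
Check cell (11,8):
  A: rows 6-9 cols 2-6 -> outside (row miss)
  B: rows 10-11 cols 7-8 z=6 -> covers; best now B (z=6)
  C: rows 9-11 cols 7-9 z=2 -> covers; best now C (z=2)
  D: rows 8-9 cols 7-9 -> outside (row miss)
  E: rows 9-10 cols 1-6 -> outside (row miss)
Winner: C at z=2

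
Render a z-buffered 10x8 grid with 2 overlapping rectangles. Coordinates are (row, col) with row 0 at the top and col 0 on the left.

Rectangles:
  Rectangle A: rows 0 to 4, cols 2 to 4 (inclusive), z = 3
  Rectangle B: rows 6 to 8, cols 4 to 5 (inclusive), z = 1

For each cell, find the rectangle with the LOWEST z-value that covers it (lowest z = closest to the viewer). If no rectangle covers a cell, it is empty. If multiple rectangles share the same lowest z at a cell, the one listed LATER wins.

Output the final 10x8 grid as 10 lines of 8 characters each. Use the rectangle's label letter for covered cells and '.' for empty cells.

..AAA...
..AAA...
..AAA...
..AAA...
..AAA...
........
....BB..
....BB..
....BB..
........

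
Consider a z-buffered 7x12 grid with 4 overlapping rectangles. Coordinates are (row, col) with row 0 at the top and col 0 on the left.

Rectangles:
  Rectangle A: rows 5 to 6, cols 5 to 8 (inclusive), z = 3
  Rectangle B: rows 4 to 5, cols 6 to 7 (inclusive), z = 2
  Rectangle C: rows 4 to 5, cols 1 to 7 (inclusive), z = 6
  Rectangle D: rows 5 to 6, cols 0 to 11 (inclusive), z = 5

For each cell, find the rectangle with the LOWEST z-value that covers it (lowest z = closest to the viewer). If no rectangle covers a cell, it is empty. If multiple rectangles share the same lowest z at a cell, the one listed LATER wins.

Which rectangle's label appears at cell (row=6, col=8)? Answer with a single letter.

Answer: A

Derivation:
Check cell (6,8):
  A: rows 5-6 cols 5-8 z=3 -> covers; best now A (z=3)
  B: rows 4-5 cols 6-7 -> outside (row miss)
  C: rows 4-5 cols 1-7 -> outside (row miss)
  D: rows 5-6 cols 0-11 z=5 -> covers; best now A (z=3)
Winner: A at z=3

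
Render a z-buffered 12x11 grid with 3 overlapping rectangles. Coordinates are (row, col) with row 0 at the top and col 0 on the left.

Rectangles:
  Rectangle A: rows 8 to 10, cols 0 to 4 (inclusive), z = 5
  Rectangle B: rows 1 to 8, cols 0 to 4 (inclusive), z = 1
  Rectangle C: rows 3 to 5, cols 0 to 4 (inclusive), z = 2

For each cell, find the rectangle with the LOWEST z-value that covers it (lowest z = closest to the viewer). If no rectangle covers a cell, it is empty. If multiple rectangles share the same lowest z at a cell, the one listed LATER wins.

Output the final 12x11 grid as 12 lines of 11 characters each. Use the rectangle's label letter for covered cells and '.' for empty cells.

...........
BBBBB......
BBBBB......
BBBBB......
BBBBB......
BBBBB......
BBBBB......
BBBBB......
BBBBB......
AAAAA......
AAAAA......
...........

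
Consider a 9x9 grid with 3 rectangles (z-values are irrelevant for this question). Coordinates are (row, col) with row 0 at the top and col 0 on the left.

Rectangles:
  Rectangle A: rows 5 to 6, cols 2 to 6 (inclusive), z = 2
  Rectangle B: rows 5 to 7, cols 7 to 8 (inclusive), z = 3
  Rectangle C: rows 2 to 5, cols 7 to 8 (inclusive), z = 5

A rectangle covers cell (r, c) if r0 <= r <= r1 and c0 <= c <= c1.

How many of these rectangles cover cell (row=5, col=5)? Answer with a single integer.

Check cell (5,5):
  A: rows 5-6 cols 2-6 -> covers
  B: rows 5-7 cols 7-8 -> outside (col miss)
  C: rows 2-5 cols 7-8 -> outside (col miss)
Count covering = 1

Answer: 1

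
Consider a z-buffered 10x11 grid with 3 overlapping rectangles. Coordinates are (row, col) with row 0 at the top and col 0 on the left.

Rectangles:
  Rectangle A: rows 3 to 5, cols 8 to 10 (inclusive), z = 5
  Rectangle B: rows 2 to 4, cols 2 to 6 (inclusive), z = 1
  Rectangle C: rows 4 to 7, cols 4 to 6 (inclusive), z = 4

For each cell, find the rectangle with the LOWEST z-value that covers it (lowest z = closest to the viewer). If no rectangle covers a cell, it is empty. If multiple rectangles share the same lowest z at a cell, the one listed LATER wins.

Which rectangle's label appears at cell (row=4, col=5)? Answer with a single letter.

Answer: B

Derivation:
Check cell (4,5):
  A: rows 3-5 cols 8-10 -> outside (col miss)
  B: rows 2-4 cols 2-6 z=1 -> covers; best now B (z=1)
  C: rows 4-7 cols 4-6 z=4 -> covers; best now B (z=1)
Winner: B at z=1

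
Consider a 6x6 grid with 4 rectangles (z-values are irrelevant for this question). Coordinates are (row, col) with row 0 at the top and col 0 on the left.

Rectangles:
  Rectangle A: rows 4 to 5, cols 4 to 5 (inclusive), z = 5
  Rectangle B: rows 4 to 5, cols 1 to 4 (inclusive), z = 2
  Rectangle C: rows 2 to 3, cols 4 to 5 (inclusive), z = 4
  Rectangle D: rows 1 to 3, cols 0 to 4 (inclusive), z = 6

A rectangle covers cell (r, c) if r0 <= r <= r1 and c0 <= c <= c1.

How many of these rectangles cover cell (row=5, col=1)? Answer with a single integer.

Answer: 1

Derivation:
Check cell (5,1):
  A: rows 4-5 cols 4-5 -> outside (col miss)
  B: rows 4-5 cols 1-4 -> covers
  C: rows 2-3 cols 4-5 -> outside (row miss)
  D: rows 1-3 cols 0-4 -> outside (row miss)
Count covering = 1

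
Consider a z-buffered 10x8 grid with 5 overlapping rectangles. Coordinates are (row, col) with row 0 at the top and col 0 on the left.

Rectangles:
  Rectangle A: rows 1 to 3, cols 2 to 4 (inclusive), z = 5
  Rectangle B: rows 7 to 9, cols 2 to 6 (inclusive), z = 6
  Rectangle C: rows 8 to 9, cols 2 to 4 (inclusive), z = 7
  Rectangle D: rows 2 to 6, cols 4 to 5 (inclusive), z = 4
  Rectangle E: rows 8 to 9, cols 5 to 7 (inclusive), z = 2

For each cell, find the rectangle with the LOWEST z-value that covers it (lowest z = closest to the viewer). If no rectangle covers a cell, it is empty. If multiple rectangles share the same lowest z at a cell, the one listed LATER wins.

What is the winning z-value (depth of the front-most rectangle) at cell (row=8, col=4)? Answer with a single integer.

Answer: 6

Derivation:
Check cell (8,4):
  A: rows 1-3 cols 2-4 -> outside (row miss)
  B: rows 7-9 cols 2-6 z=6 -> covers; best now B (z=6)
  C: rows 8-9 cols 2-4 z=7 -> covers; best now B (z=6)
  D: rows 2-6 cols 4-5 -> outside (row miss)
  E: rows 8-9 cols 5-7 -> outside (col miss)
Winner: B at z=6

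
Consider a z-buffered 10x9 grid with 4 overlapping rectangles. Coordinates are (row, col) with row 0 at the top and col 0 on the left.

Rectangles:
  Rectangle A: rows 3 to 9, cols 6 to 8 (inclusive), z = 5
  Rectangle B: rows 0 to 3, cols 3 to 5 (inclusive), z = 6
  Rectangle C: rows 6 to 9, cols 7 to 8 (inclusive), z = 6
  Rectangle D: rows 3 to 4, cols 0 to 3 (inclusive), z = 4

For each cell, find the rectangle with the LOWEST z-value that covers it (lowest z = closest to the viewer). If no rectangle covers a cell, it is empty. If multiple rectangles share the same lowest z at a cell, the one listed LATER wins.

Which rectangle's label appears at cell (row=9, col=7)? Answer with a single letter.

Answer: A

Derivation:
Check cell (9,7):
  A: rows 3-9 cols 6-8 z=5 -> covers; best now A (z=5)
  B: rows 0-3 cols 3-5 -> outside (row miss)
  C: rows 6-9 cols 7-8 z=6 -> covers; best now A (z=5)
  D: rows 3-4 cols 0-3 -> outside (row miss)
Winner: A at z=5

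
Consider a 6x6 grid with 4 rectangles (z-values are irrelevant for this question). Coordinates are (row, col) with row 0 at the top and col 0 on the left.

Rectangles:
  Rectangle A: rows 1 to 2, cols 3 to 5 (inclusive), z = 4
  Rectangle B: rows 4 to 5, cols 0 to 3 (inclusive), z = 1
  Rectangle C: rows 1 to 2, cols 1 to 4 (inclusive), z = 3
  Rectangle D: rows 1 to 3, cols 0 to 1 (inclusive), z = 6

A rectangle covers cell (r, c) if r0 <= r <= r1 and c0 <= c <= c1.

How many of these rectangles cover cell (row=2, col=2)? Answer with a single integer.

Answer: 1

Derivation:
Check cell (2,2):
  A: rows 1-2 cols 3-5 -> outside (col miss)
  B: rows 4-5 cols 0-3 -> outside (row miss)
  C: rows 1-2 cols 1-4 -> covers
  D: rows 1-3 cols 0-1 -> outside (col miss)
Count covering = 1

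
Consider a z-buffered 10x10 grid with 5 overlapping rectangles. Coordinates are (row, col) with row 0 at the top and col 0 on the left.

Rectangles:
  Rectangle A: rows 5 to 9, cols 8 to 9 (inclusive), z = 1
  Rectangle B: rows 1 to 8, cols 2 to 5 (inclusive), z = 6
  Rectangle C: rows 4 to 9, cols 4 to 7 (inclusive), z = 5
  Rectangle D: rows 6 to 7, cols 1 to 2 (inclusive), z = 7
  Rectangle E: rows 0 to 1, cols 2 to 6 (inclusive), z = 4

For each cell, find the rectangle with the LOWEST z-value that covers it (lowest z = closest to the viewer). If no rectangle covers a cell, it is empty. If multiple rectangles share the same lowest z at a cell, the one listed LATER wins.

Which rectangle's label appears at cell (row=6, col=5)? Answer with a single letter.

Answer: C

Derivation:
Check cell (6,5):
  A: rows 5-9 cols 8-9 -> outside (col miss)
  B: rows 1-8 cols 2-5 z=6 -> covers; best now B (z=6)
  C: rows 4-9 cols 4-7 z=5 -> covers; best now C (z=5)
  D: rows 6-7 cols 1-2 -> outside (col miss)
  E: rows 0-1 cols 2-6 -> outside (row miss)
Winner: C at z=5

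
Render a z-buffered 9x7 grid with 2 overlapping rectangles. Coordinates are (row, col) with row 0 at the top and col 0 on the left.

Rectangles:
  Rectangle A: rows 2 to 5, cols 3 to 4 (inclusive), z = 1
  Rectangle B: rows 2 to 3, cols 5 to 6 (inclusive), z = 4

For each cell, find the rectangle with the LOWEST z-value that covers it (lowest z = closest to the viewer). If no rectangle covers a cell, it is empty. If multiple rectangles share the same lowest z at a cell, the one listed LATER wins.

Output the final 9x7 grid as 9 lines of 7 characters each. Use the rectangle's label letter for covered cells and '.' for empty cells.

.......
.......
...AABB
...AABB
...AA..
...AA..
.......
.......
.......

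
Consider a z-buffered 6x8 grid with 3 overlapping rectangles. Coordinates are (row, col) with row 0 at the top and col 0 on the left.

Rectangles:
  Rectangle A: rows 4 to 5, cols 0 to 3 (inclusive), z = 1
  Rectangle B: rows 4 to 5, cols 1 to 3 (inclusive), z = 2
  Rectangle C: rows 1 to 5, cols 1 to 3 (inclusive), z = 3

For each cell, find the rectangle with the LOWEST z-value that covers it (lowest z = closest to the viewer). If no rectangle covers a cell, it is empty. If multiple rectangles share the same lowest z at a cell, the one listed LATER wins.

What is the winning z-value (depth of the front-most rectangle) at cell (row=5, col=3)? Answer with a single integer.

Answer: 1

Derivation:
Check cell (5,3):
  A: rows 4-5 cols 0-3 z=1 -> covers; best now A (z=1)
  B: rows 4-5 cols 1-3 z=2 -> covers; best now A (z=1)
  C: rows 1-5 cols 1-3 z=3 -> covers; best now A (z=1)
Winner: A at z=1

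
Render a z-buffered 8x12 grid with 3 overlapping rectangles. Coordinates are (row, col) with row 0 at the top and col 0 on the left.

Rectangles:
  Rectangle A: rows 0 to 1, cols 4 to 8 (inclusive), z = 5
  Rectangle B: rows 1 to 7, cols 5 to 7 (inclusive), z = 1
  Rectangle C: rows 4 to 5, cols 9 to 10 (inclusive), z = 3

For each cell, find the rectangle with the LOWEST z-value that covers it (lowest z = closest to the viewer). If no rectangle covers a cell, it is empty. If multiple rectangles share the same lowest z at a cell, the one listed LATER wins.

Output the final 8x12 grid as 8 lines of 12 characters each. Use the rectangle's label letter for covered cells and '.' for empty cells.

....AAAAA...
....ABBBA...
.....BBB....
.....BBB....
.....BBB.CC.
.....BBB.CC.
.....BBB....
.....BBB....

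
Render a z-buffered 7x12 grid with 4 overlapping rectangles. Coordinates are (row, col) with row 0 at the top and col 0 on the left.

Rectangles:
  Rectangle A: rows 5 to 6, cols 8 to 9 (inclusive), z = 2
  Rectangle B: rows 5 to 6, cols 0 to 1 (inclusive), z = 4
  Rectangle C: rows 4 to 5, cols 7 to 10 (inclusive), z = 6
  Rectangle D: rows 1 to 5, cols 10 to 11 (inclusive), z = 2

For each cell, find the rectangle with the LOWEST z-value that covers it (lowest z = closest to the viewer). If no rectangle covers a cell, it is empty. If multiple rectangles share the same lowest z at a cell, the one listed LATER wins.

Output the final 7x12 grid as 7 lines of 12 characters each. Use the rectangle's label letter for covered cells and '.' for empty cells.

............
..........DD
..........DD
..........DD
.......CCCDD
BB.....CAADD
BB......AA..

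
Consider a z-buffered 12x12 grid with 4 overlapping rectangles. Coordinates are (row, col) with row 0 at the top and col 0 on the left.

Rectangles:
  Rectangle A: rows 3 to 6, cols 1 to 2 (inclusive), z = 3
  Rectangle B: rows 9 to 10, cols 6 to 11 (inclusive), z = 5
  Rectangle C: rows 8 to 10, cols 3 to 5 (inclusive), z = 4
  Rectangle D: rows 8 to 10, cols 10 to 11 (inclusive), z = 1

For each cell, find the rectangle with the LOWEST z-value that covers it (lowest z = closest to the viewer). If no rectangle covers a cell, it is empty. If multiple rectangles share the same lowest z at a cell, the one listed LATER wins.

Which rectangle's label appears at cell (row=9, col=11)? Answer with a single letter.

Answer: D

Derivation:
Check cell (9,11):
  A: rows 3-6 cols 1-2 -> outside (row miss)
  B: rows 9-10 cols 6-11 z=5 -> covers; best now B (z=5)
  C: rows 8-10 cols 3-5 -> outside (col miss)
  D: rows 8-10 cols 10-11 z=1 -> covers; best now D (z=1)
Winner: D at z=1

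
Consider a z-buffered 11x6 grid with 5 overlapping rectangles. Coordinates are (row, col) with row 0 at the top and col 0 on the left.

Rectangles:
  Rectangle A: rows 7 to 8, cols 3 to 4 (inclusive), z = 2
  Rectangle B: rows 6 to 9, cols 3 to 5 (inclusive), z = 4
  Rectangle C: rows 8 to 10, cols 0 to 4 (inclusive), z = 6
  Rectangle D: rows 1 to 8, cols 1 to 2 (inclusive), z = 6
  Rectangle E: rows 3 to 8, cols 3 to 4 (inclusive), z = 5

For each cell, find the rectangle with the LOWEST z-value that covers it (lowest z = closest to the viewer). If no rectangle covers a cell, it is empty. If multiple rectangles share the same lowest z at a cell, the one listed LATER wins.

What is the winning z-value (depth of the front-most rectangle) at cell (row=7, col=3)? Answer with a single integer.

Check cell (7,3):
  A: rows 7-8 cols 3-4 z=2 -> covers; best now A (z=2)
  B: rows 6-9 cols 3-5 z=4 -> covers; best now A (z=2)
  C: rows 8-10 cols 0-4 -> outside (row miss)
  D: rows 1-8 cols 1-2 -> outside (col miss)
  E: rows 3-8 cols 3-4 z=5 -> covers; best now A (z=2)
Winner: A at z=2

Answer: 2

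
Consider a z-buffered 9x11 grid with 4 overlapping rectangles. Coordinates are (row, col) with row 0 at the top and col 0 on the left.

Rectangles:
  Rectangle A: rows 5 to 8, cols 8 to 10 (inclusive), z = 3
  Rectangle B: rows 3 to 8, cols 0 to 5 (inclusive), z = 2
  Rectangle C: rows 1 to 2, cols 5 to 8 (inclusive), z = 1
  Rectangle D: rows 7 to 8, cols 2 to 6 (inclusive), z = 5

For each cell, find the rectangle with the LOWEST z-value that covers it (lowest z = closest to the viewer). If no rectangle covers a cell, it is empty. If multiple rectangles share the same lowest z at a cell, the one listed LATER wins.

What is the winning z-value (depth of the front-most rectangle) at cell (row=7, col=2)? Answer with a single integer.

Answer: 2

Derivation:
Check cell (7,2):
  A: rows 5-8 cols 8-10 -> outside (col miss)
  B: rows 3-8 cols 0-5 z=2 -> covers; best now B (z=2)
  C: rows 1-2 cols 5-8 -> outside (row miss)
  D: rows 7-8 cols 2-6 z=5 -> covers; best now B (z=2)
Winner: B at z=2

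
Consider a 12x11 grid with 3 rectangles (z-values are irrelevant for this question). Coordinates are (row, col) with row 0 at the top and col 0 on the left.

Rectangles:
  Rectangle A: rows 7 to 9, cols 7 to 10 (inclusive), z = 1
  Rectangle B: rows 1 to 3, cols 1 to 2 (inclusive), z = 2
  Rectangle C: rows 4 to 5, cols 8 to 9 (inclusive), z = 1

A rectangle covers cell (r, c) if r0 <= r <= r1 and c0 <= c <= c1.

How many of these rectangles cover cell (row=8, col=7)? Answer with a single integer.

Answer: 1

Derivation:
Check cell (8,7):
  A: rows 7-9 cols 7-10 -> covers
  B: rows 1-3 cols 1-2 -> outside (row miss)
  C: rows 4-5 cols 8-9 -> outside (row miss)
Count covering = 1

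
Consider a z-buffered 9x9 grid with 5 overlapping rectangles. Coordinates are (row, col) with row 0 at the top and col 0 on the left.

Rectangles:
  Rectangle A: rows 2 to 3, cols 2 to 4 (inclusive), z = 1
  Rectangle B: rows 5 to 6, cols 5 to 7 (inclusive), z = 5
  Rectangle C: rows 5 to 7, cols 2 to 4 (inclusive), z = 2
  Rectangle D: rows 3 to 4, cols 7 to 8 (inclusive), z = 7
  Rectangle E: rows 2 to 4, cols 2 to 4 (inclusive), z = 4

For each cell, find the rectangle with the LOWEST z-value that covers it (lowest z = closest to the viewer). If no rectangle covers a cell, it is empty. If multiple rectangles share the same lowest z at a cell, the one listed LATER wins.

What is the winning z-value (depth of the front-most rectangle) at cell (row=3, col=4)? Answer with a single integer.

Check cell (3,4):
  A: rows 2-3 cols 2-4 z=1 -> covers; best now A (z=1)
  B: rows 5-6 cols 5-7 -> outside (row miss)
  C: rows 5-7 cols 2-4 -> outside (row miss)
  D: rows 3-4 cols 7-8 -> outside (col miss)
  E: rows 2-4 cols 2-4 z=4 -> covers; best now A (z=1)
Winner: A at z=1

Answer: 1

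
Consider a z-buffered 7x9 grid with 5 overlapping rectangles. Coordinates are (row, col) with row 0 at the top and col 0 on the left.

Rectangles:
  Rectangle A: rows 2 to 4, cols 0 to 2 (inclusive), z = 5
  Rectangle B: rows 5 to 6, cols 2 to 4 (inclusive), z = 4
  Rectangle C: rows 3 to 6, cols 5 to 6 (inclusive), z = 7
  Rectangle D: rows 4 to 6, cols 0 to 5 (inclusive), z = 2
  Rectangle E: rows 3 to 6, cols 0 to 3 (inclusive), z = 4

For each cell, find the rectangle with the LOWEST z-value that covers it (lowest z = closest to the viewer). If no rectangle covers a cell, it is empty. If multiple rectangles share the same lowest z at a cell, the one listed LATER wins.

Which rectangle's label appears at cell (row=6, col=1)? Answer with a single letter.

Answer: D

Derivation:
Check cell (6,1):
  A: rows 2-4 cols 0-2 -> outside (row miss)
  B: rows 5-6 cols 2-4 -> outside (col miss)
  C: rows 3-6 cols 5-6 -> outside (col miss)
  D: rows 4-6 cols 0-5 z=2 -> covers; best now D (z=2)
  E: rows 3-6 cols 0-3 z=4 -> covers; best now D (z=2)
Winner: D at z=2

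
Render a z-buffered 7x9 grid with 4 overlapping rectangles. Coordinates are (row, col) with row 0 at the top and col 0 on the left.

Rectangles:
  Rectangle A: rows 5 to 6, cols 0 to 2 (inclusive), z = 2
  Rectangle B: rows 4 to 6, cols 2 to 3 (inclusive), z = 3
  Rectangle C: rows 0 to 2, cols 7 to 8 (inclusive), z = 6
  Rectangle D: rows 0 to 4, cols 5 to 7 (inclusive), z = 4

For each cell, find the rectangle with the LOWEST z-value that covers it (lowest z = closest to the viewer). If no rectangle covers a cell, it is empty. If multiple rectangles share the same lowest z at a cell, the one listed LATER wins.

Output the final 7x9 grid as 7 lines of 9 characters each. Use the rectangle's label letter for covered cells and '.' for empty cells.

.....DDDC
.....DDDC
.....DDDC
.....DDD.
..BB.DDD.
AAAB.....
AAAB.....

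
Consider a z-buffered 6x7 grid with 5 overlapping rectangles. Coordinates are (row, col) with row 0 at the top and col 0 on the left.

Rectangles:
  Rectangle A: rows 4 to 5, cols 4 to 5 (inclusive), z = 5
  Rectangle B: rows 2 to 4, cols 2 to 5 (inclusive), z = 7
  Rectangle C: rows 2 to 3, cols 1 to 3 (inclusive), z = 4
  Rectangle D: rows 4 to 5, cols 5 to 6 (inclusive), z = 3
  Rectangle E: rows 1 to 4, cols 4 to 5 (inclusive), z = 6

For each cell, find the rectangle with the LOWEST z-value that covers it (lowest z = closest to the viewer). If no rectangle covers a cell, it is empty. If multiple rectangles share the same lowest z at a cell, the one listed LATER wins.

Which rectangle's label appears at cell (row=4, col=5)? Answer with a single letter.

Check cell (4,5):
  A: rows 4-5 cols 4-5 z=5 -> covers; best now A (z=5)
  B: rows 2-4 cols 2-5 z=7 -> covers; best now A (z=5)
  C: rows 2-3 cols 1-3 -> outside (row miss)
  D: rows 4-5 cols 5-6 z=3 -> covers; best now D (z=3)
  E: rows 1-4 cols 4-5 z=6 -> covers; best now D (z=3)
Winner: D at z=3

Answer: D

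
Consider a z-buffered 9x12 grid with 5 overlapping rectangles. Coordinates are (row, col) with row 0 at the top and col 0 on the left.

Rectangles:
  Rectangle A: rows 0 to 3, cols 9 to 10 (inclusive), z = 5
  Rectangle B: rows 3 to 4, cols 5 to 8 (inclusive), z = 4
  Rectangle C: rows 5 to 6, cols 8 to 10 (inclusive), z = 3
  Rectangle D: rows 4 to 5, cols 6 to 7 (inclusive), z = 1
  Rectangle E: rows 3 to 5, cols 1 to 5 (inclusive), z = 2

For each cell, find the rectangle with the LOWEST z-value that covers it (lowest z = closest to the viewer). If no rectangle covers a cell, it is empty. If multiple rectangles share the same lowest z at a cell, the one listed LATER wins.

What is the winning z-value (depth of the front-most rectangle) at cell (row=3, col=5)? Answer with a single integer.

Check cell (3,5):
  A: rows 0-3 cols 9-10 -> outside (col miss)
  B: rows 3-4 cols 5-8 z=4 -> covers; best now B (z=4)
  C: rows 5-6 cols 8-10 -> outside (row miss)
  D: rows 4-5 cols 6-7 -> outside (row miss)
  E: rows 3-5 cols 1-5 z=2 -> covers; best now E (z=2)
Winner: E at z=2

Answer: 2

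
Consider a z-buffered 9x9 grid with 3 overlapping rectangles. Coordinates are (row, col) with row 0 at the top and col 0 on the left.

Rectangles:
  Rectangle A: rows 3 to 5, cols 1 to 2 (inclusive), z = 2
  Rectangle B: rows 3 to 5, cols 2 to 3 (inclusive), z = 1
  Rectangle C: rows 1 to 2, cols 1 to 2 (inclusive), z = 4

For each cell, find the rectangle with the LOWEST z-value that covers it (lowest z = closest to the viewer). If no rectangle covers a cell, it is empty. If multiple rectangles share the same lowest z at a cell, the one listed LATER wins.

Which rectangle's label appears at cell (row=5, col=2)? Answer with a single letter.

Answer: B

Derivation:
Check cell (5,2):
  A: rows 3-5 cols 1-2 z=2 -> covers; best now A (z=2)
  B: rows 3-5 cols 2-3 z=1 -> covers; best now B (z=1)
  C: rows 1-2 cols 1-2 -> outside (row miss)
Winner: B at z=1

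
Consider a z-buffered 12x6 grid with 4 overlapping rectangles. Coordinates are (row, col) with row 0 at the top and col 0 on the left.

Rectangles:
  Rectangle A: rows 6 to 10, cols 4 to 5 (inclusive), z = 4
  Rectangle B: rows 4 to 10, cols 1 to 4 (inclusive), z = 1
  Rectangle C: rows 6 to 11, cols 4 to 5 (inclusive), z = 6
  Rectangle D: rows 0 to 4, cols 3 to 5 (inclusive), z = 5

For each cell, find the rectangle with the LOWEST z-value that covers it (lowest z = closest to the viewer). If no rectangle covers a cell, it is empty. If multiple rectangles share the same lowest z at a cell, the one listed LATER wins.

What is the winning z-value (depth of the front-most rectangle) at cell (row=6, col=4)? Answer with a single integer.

Answer: 1

Derivation:
Check cell (6,4):
  A: rows 6-10 cols 4-5 z=4 -> covers; best now A (z=4)
  B: rows 4-10 cols 1-4 z=1 -> covers; best now B (z=1)
  C: rows 6-11 cols 4-5 z=6 -> covers; best now B (z=1)
  D: rows 0-4 cols 3-5 -> outside (row miss)
Winner: B at z=1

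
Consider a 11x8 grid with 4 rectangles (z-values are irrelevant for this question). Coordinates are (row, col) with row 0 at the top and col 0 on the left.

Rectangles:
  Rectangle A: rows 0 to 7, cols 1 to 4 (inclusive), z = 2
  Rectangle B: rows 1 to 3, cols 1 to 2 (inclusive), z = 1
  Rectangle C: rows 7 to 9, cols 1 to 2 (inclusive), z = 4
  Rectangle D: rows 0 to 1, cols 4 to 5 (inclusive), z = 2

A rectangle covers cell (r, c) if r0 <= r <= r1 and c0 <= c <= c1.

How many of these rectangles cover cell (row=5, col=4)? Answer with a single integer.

Answer: 1

Derivation:
Check cell (5,4):
  A: rows 0-7 cols 1-4 -> covers
  B: rows 1-3 cols 1-2 -> outside (row miss)
  C: rows 7-9 cols 1-2 -> outside (row miss)
  D: rows 0-1 cols 4-5 -> outside (row miss)
Count covering = 1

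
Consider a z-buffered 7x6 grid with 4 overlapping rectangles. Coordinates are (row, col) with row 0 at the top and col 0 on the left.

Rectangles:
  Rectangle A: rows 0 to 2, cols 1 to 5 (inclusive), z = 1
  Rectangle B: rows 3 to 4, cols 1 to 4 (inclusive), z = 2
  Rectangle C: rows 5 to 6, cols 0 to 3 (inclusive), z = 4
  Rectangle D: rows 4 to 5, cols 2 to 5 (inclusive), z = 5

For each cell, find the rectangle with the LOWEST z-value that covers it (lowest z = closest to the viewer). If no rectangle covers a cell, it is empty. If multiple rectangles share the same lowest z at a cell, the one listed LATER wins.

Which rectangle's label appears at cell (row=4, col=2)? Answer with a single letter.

Check cell (4,2):
  A: rows 0-2 cols 1-5 -> outside (row miss)
  B: rows 3-4 cols 1-4 z=2 -> covers; best now B (z=2)
  C: rows 5-6 cols 0-3 -> outside (row miss)
  D: rows 4-5 cols 2-5 z=5 -> covers; best now B (z=2)
Winner: B at z=2

Answer: B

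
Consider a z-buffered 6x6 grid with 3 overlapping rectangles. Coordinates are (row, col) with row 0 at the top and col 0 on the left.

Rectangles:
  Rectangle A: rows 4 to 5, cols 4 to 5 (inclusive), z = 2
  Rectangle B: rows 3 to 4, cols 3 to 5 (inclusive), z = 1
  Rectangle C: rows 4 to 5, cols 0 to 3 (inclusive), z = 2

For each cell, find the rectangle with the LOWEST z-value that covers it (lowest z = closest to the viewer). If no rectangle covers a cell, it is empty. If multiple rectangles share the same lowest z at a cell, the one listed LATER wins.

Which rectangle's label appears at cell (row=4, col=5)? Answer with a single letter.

Answer: B

Derivation:
Check cell (4,5):
  A: rows 4-5 cols 4-5 z=2 -> covers; best now A (z=2)
  B: rows 3-4 cols 3-5 z=1 -> covers; best now B (z=1)
  C: rows 4-5 cols 0-3 -> outside (col miss)
Winner: B at z=1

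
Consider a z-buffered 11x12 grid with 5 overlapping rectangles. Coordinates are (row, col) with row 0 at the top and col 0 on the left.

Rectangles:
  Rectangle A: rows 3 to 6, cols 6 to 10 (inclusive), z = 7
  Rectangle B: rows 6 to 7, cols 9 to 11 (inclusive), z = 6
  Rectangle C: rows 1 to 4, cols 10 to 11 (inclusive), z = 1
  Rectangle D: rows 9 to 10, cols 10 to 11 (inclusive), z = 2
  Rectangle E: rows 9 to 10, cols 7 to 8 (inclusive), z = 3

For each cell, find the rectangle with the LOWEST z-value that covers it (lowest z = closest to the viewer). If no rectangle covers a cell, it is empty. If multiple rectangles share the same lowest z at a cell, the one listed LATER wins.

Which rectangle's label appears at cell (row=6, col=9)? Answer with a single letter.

Answer: B

Derivation:
Check cell (6,9):
  A: rows 3-6 cols 6-10 z=7 -> covers; best now A (z=7)
  B: rows 6-7 cols 9-11 z=6 -> covers; best now B (z=6)
  C: rows 1-4 cols 10-11 -> outside (row miss)
  D: rows 9-10 cols 10-11 -> outside (row miss)
  E: rows 9-10 cols 7-8 -> outside (row miss)
Winner: B at z=6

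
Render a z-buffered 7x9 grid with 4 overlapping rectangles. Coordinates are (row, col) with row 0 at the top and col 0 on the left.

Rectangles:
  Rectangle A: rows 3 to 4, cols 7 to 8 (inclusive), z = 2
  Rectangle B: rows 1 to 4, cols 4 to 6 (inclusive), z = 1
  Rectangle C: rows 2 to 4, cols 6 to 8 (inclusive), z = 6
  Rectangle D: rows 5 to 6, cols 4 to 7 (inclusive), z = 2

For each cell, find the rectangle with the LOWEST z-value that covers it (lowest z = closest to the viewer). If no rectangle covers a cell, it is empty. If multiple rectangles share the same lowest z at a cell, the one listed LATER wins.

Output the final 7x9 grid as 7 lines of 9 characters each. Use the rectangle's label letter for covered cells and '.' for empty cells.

.........
....BBB..
....BBBCC
....BBBAA
....BBBAA
....DDDD.
....DDDD.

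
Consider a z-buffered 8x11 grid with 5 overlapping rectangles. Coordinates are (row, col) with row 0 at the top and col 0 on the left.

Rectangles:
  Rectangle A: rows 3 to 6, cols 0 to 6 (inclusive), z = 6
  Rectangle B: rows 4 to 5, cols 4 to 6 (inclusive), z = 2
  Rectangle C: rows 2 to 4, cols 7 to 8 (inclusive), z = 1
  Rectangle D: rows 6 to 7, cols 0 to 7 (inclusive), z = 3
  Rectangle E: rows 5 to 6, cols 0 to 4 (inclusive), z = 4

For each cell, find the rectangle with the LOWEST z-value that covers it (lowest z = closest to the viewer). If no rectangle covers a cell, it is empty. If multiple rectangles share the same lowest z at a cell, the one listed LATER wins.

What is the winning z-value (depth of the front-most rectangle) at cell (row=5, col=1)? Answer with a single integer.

Answer: 4

Derivation:
Check cell (5,1):
  A: rows 3-6 cols 0-6 z=6 -> covers; best now A (z=6)
  B: rows 4-5 cols 4-6 -> outside (col miss)
  C: rows 2-4 cols 7-8 -> outside (row miss)
  D: rows 6-7 cols 0-7 -> outside (row miss)
  E: rows 5-6 cols 0-4 z=4 -> covers; best now E (z=4)
Winner: E at z=4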